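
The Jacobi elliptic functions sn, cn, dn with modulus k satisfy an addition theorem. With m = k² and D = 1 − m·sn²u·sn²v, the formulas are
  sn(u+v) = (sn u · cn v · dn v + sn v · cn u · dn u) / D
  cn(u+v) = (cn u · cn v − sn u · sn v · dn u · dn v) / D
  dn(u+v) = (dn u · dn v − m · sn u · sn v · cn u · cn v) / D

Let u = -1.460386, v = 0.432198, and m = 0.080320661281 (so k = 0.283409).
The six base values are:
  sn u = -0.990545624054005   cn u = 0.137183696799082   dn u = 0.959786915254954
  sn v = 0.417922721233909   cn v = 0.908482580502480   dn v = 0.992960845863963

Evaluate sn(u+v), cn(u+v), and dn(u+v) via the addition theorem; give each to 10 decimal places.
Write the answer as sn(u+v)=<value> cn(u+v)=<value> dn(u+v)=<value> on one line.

sn(u+v)=-0.8502355527 cn(u+v)=0.5264024173 dn(u+v)=0.9705339531

m = k² = 0.080320661281
D = 1 − m·sn²u·sn²v = 0.9862352537705042
sn(u+v) = (sn u·cn v·dn v + sn v·cn u·dn u)/D = -0.8385322760767408/0.9862352537705042 = -0.8502355526948809
cn(u+v) = (cn u·cn v − sn u·sn v·dn u·dn v)/D = 0.5191566216059768/0.9862352537705042 = 0.5264024172946306
dn(u+v) = (dn u·dn v − m·sn u·sn v·cn u·cn v)/D = 0.9571747995670808/0.9862352537705042 = 0.9705339531391506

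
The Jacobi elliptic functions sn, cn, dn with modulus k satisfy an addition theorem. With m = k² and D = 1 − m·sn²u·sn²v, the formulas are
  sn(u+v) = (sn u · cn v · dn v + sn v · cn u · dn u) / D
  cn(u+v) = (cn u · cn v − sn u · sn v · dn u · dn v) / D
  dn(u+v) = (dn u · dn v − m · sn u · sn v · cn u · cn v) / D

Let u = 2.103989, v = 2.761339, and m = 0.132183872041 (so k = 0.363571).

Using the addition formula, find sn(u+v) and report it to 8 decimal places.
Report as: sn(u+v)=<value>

sn(u+v)=-0.99989510

sn u = 0.9019512416109495, cn u = -0.4318378836513381, dn u = 0.9447043450565791
sn v = 0.4706909654937046, cn v = -0.8822981440548337, dn v = 0.9852485296271285
m = k² = 0.132183872041
D = 1 − m·sn²u·sn²v = 0.9761759102827488
sn(u+v) = (sn u·cn v·dn v + sn v·cn u·dn u)/D = -0.9760735097221226/0.9761759102827488 = -0.9998951002994978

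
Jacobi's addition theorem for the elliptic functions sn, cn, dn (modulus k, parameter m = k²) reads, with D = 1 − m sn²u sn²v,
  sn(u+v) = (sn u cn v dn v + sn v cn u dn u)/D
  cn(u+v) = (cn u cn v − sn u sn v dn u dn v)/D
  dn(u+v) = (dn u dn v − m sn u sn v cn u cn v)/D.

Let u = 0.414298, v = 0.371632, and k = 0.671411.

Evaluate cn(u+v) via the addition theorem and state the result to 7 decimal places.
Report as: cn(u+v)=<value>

cn(u+v)=0.7289957

sn u = 0.3978322221862322, cn u = 0.9174581859629159, dn u = 0.9636663423844671
sn v = 0.3596485458516967, cn v = 0.9330878433817258, dn v = 0.9704077896085404
m = k² = 0.450792730921
D = 1 − m·sn²u·sn²v = 0.9907714507762772
cn(u+v) = (cn u·cn v − sn u·sn v·dn u·dn v)/D = 0.722268120222383/0.9907714507762772 = 0.7289956928578032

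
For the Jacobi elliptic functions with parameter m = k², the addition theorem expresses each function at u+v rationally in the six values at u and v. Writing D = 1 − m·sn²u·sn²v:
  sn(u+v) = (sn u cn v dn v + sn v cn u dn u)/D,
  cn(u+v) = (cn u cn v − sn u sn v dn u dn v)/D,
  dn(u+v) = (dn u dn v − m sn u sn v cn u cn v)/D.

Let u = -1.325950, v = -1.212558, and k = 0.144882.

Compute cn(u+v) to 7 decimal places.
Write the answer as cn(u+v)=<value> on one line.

cn(u+v)=-0.8144606

sn u = -0.9687706875241388, cn u = 0.2479583735105702, dn u = 0.9901008991564624
sn v = -0.9348789389529444, cn v = 0.3549667160484444, dn v = 0.9907845754034339
m = k² = 0.020990793924
D = 1 − m·sn²u·sn²v = 0.9827820438856011
cn(u+v) = (cn u·cn v − sn u·sn v·dn u·dn v)/D = -0.8004372565957084/0.9827820438856011 = -0.8144606035240931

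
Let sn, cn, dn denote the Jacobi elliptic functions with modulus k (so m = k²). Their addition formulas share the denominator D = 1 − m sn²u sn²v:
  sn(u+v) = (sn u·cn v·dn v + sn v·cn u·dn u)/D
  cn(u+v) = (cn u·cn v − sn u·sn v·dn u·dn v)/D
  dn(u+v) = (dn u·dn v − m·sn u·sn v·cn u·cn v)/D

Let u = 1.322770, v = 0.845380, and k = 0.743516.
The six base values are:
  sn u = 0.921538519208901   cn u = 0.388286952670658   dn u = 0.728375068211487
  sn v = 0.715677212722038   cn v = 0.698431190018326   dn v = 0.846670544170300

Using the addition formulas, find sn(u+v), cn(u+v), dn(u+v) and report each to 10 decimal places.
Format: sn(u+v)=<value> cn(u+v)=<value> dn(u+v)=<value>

sn(u+v)=0.9839507326 cn(u+v)=-0.1784403425 dn(u+v)=0.6817522636

m = k² = 0.552816042256
D = 1 − m·sn²u·sn²v = 0.7595404654545611
sn(u+v) = (sn u·cn v·dn v + sn v·cn u·dn u)/D = 0.7473503974173088/0.7595404654545611 = 0.9839507325920326
cn(u+v) = (cn u·cn v − sn u·sn v·dn u·dn v)/D = -0.1355326607985024/0.7595404654545611 = -0.1784403425002384
dn(u+v) = (dn u·dn v − m·sn u·sn v·cn u·cn v)/D = 0.517818431622091/0.7595404654545611 = 0.6817522636034841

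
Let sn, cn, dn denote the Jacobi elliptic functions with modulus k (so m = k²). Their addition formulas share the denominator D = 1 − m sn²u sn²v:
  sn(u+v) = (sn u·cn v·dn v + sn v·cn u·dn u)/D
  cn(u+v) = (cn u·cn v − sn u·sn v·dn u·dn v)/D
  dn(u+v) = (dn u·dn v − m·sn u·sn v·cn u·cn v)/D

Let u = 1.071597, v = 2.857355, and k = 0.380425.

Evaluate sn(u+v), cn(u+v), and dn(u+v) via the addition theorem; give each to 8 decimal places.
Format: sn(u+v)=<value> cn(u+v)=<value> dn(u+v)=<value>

sn(u+v)=-0.61071234 cn(u+v)=-0.79185254 dn(u+v)=0.97263696

sn u = 0.8664596626247334, cn u = 0.4992470861649902, dn u = 0.9441126693816146
sn v = 0.3955050601044563, cn v = -0.9184637975618693, dn v = 0.9886160956819576
m = k² = 0.144723180625
D = 1 − m·sn²u·sn²v = 0.9830043066886691
sn(u+v) = (sn u·cn v·dn v + sn v·cn u·dn u)/D = -0.6003328564247679/0.9830043066886691 = -0.6107123359886779
cn(u+v) = (cn u·cn v − sn u·sn v·dn u·dn v)/D = -0.778394455572077/0.9830043066886691 = -0.7918525384636032
dn(u+v) = (dn u·dn v − m·sn u·sn v·cn u·cn v)/D = 0.9561063222573718/0.9830043066886691 = 0.9726369617627562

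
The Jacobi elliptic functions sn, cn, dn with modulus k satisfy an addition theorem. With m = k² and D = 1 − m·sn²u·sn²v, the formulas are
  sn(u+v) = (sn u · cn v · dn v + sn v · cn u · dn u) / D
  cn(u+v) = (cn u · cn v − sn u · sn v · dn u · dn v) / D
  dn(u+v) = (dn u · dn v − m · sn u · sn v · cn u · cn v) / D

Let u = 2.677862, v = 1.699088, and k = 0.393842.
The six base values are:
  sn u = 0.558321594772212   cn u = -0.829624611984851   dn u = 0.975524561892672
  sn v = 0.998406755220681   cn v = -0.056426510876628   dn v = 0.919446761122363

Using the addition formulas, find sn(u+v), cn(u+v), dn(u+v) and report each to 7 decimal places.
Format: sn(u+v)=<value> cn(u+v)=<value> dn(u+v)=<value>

sn(u+v)=-0.8793804 cn(u+v)=-0.4761199 dn(u+v)=0.9381102

m = k² = 0.155111520964
D = 1 − m·sn²u·sn²v = 0.9518021207169175
sn(u+v) = (sn u·cn v·dn v + sn v·cn u·dn u)/D = -0.8369961216358417/0.9518021207169175 = -0.879380391593789
cn(u+v) = (cn u·cn v − sn u·sn v·dn u·dn v)/D = -0.453171898254714/0.9518021207169175 = -0.4761198660845338
dn(u+v) = (dn u·dn v − m·sn u·sn v·cn u·cn v)/D = 0.8928952687251987/0.9518021207169175 = 0.938110190438167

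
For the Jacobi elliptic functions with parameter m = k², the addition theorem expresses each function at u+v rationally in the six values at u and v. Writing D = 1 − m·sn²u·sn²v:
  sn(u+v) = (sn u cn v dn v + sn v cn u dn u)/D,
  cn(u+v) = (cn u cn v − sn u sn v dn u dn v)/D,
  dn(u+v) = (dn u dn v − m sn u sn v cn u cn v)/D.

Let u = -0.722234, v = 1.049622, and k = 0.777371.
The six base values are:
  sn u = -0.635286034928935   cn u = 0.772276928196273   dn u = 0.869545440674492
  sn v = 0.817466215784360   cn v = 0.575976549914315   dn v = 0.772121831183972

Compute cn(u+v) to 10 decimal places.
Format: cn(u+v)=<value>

cn(u+v)=0.9479889911

m = k² = 0.604305671641
D = 1 − m·sn²u·sn²v = 0.8370197746553671
cn(u+v) = (cn u·cn v − sn u·sn v·dn u·dn v)/D = 0.7934855317107619/0.8370197746553671 = 0.9479889911053417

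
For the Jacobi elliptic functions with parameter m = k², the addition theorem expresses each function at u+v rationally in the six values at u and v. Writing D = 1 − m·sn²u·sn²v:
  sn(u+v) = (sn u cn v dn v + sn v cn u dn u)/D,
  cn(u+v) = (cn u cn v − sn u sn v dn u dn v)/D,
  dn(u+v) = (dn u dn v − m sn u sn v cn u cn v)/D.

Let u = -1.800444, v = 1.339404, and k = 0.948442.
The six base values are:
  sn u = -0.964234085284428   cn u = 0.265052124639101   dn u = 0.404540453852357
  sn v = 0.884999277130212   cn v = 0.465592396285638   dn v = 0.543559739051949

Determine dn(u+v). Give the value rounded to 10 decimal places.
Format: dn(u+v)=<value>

m = k² = 0.899542227364
D = 1 − m·sn²u·sn²v = 0.3449531744114875
dn(u+v) = (dn u·dn v − m·sn u·sn v·cn u·cn v)/D = 0.3146211580970469/0.3449531744114875 = 0.9120691776030501

dn(u+v)=0.9120691776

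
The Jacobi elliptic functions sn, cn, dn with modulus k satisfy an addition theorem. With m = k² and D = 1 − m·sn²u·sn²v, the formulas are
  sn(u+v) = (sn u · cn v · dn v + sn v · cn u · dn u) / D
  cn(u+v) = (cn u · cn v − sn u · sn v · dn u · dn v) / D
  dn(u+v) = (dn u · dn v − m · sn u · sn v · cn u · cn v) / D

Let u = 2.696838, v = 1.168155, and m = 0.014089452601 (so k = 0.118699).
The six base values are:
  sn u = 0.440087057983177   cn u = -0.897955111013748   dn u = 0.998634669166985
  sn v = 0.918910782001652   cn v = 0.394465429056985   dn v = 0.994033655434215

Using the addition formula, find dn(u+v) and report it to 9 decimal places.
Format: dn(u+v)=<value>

dn(u+v)=0.996991953

m = k² = 0.014089452601
D = 1 − m·sn²u·sn²v = 0.997695811476538
dn(u+v) = (dn u·dn v − m·sn u·sn v·cn u·cn v)/D = 0.9946946959031984/0.997695811476538 = 0.9969919533200224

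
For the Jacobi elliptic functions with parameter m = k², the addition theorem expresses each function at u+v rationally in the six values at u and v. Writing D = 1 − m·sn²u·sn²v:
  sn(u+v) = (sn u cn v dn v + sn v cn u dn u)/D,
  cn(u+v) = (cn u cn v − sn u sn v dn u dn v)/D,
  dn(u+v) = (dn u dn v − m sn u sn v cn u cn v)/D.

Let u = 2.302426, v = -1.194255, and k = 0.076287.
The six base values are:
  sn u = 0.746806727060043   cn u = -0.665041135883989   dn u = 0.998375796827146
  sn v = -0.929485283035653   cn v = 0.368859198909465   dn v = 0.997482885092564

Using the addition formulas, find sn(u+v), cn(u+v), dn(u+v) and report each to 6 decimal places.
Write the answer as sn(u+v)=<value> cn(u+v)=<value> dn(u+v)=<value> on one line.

sn(u+v)=0.894423 cn(u+v)=0.447222 dn(u+v)=0.997669

m = k² = 0.005819706369
D = 1 − m·sn²u·sn²v = 0.9971958415417149
sn(u+v) = (sn u·cn v·dn v + sn v·cn u·dn u)/D = 0.8919151039784514/0.9971958415417149 = 0.8944232083835266
cn(u+v) = (cn u·cn v − sn u·sn v·dn u·dn v)/D = 0.4459674805220635/0.9971958415417149 = 0.447221560644071
dn(u+v) = (dn u·dn v − m·sn u·sn v·cn u·cn v)/D = 0.9948717992377172/0.9971958415417149 = 0.9976694223870764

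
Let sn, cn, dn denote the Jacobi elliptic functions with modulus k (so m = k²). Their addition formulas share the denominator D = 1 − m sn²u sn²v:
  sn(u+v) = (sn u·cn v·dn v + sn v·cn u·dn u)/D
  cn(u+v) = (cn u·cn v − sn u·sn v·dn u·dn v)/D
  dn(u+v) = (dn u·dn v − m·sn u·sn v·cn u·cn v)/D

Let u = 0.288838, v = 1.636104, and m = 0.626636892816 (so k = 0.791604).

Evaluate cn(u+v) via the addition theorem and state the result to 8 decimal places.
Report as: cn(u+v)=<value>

cn(u+v)=0.03330214

sn u = 0.2824709586377221, cn u = 0.9592758505905829, dn u = 0.9746798146232402
sn v = 0.9775368323032535, cn v = 0.2107646590169253, dn v = 0.6334030385505705
m = k² = 0.626636892816
D = 1 − m·sn²u·sn²v = 0.9522217951904994
cn(u+v) = (cn u·cn v − sn u·sn v·dn u·dn v)/D = 0.03171102081970203/0.9522217951904994 = 0.03330213714900108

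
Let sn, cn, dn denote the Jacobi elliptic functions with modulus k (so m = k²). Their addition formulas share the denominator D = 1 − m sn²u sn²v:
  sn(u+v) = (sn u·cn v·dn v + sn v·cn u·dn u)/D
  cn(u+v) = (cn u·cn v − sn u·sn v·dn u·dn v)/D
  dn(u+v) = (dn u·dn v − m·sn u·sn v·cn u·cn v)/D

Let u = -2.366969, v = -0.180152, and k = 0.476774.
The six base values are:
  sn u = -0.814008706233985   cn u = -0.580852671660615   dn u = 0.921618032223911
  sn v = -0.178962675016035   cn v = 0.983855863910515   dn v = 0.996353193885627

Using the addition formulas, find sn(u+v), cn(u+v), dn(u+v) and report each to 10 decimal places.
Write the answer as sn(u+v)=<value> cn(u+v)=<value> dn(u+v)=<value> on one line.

sn(u+v)=-0.7055471293 cn(u+v)=-0.7086630005 dn(u+v)=0.9417240065

m = k² = 0.227313447076
D = 1 − m·sn²u·sn²v = 0.9951759905151024
sn(u+v) = (sn u·cn v·dn v + sn v·cn u·dn u)/D = -0.7021435632977147/0.9951759905151024 = -0.7055471293417013
cn(u+v) = (cn u·cn v − sn u·sn v·dn u·dn v)/D = -0.7052444034640071/0.9951759905151024 = -0.7086630005000152
dn(u+v) = (dn u·dn v − m·sn u·sn v·cn u·cn v)/D = 0.9371811209627881/0.9951759905151024 = 0.941724006502311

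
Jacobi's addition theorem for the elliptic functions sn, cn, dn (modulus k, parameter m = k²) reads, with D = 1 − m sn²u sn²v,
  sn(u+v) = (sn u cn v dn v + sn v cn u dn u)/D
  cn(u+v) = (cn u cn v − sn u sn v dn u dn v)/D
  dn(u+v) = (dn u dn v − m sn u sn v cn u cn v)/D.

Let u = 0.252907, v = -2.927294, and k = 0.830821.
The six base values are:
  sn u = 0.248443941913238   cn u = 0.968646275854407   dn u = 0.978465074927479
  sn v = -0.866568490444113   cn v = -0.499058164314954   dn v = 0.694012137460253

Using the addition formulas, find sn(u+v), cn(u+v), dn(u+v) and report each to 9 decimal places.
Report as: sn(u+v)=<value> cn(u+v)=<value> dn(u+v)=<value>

m = k² = 0.690263534041
D = 1 − m·sn²u·sn²v = 0.9680053369908631
sn(u+v) = (sn u·cn v·dn v + sn v·cn u·dn u)/D = -0.9073711220052445/0.9680053369908631 = -0.9373616935066641
cn(u+v) = (cn u·cn v − sn u·sn v·dn u·dn v)/D = -0.3372120688731916/0.9680053369908631 = -0.3483576546400535
dn(u+v) = (dn u·dn v − m·sn u·sn v·cn u·cn v)/D = 0.6072272518359176/0.9680053369908631 = 0.6272974214414369

sn(u+v)=-0.937361694 cn(u+v)=-0.348357655 dn(u+v)=0.627297421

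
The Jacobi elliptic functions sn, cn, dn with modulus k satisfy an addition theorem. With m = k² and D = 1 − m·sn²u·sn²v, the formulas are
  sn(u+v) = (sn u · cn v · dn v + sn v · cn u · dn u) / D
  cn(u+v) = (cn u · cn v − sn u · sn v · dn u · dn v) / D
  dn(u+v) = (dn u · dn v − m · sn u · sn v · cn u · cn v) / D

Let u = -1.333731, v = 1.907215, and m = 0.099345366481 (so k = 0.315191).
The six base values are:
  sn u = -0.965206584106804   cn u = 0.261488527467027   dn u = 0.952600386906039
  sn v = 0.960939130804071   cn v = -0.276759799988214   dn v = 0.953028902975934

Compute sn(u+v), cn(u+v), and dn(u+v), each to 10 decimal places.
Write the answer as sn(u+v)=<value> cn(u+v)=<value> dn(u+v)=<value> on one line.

sn(u+v)=0.5401065304 cn(u+v)=0.8415966586 dn(u+v)=0.9854031967

m = k² = 0.099345366481
D = 1 − m·sn²u·sn²v = 0.9145366474296875
sn(u+v) = (sn u·cn v·dn v + sn v·cn u·dn u)/D = 0.4939472155685973/0.9145366474296875 = 0.5401065304018596
cn(u+v) = (cn u·cn v − sn u·sn v·dn u·dn v)/D = 0.7696709866715532/0.9145366474296875 = 0.8415966586300501
dn(u+v) = (dn u·dn v − m·sn u·sn v·cn u·cn v)/D = 0.9011873358645236/0.9145366474296875 = 0.985403196686888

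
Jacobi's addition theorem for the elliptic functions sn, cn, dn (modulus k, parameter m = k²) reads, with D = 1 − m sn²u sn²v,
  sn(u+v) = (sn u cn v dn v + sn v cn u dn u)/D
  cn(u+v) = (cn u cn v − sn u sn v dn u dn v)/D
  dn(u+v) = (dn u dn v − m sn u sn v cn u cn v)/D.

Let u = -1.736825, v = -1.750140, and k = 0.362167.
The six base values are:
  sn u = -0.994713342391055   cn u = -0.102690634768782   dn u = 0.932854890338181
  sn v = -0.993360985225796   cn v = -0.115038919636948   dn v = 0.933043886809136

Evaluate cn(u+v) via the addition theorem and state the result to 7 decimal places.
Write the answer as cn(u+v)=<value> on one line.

m = k² = 0.131164935889
D = 1 − m·sn²u·sn²v = 0.8719357720589458
cn(u+v) = (cn u·cn v − sn u·sn v·dn u·dn v)/D = -0.8482316420300415/0.8719357720589458 = -0.9728143622632542

cn(u+v)=-0.9728144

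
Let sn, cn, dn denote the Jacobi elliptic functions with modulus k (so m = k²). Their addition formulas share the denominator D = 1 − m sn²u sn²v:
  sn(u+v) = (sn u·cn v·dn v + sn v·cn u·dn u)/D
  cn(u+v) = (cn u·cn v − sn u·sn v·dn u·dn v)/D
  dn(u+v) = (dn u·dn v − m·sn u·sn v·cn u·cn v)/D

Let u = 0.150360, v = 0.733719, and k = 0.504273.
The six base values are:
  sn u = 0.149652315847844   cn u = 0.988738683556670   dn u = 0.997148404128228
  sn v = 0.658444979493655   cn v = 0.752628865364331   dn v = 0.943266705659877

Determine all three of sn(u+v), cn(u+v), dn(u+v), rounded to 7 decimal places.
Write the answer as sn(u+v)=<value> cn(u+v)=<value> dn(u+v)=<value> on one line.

sn(u+v)=0.7572860 cn(u+v)=0.6530834 dn(u+v)=0.9242124

m = k² = 0.254291258529
D = 1 − m·sn²u·sn²v = 0.9975309078644909
sn(u+v) = (sn u·cn v·dn v + sn v·cn u·dn u)/D = 0.7554161789344429/0.9975309078644909 = 0.7572859878112789
cn(u+v) = (cn u·cn v − sn u·sn v·dn u·dn v)/D = 0.6514708809678613/0.9975309078644909 = 0.6530834040646688
dn(u+v) = (dn u·dn v − m·sn u·sn v·cn u·cn v)/D = 0.9219304144854424/0.9975309078644909 = 0.9242123800044515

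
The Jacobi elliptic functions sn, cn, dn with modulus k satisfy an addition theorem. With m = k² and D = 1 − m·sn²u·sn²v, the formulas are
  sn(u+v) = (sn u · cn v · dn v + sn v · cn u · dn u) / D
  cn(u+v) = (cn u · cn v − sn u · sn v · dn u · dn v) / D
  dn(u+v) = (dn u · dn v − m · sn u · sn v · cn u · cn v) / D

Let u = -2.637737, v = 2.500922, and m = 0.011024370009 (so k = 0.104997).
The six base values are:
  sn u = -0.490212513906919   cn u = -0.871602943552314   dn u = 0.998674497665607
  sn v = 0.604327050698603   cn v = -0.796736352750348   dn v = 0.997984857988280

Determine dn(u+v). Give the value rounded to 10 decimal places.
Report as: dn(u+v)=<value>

m = k² = 0.011024370009
D = 1 − m·sn²u·sn²v = 0.999032465105718
dn(u+v) = (dn u·dn v − m·sn u·sn v·cn u·cn v)/D = 0.9989300292368456/0.999032465105718 = 0.9998974649248645

dn(u+v)=0.9998974649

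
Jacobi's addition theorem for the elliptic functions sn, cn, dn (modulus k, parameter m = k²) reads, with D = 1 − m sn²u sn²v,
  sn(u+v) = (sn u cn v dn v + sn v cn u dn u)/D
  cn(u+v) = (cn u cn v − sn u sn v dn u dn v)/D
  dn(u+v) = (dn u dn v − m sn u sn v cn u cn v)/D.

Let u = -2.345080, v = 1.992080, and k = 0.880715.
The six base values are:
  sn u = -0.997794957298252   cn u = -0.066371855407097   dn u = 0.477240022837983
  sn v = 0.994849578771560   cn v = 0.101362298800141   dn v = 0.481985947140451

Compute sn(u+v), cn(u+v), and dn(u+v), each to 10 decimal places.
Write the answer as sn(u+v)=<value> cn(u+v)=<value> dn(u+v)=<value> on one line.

m = k² = 0.775658911225
D = 1 − m·sn²u·sn²v = 0.2356922970351204
sn(u+v) = (sn u·cn v·dn v + sn v·cn u·dn u)/D = -0.08025964040432004/0.2356922970351204 = -0.3405272103244027
cn(u+v) = (cn u·cn v − sn u·sn v·dn u·dn v)/D = 0.2216060671639219/0.2356922970351204 = 0.9402346616822207
dn(u+v) = (dn u·dn v − m·sn u·sn v·cn u·cn v)/D = 0.224842982495156/0.2356922970351204 = 0.9539683109017866

sn(u+v)=-0.3405272103 cn(u+v)=0.9402346617 dn(u+v)=0.9539683109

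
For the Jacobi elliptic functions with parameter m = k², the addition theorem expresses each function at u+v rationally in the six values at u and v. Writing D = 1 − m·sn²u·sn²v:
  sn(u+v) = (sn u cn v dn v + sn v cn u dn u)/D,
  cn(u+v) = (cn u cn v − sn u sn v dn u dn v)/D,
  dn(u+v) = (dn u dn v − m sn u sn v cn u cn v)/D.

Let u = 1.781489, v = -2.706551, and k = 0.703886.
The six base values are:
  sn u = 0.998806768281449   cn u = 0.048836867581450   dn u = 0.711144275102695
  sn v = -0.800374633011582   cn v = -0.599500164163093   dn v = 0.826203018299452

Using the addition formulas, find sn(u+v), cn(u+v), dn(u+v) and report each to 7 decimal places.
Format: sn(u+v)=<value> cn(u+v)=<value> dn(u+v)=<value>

m = k² = 0.495455500996
D = 1 − m·sn²u·sn²v = 0.6833684117724128
sn(u+v) = (sn u·cn v·dn v + sn v·cn u·dn u)/D = -0.5225148849402252/0.6833684117724128 = -0.764616678118043
cn(u+v) = (cn u·cn v − sn u·sn v·dn u·dn v)/D = 0.4404209136998982/0.6833684117724128 = 0.6444853260887552
dn(u+v) = (dn u·dn v − m·sn u·sn v·cn u·cn v)/D = 0.5759533236618416/0.6833684117724128 = 0.8428152570997905

sn(u+v)=-0.7646167 cn(u+v)=0.6444853 dn(u+v)=0.8428153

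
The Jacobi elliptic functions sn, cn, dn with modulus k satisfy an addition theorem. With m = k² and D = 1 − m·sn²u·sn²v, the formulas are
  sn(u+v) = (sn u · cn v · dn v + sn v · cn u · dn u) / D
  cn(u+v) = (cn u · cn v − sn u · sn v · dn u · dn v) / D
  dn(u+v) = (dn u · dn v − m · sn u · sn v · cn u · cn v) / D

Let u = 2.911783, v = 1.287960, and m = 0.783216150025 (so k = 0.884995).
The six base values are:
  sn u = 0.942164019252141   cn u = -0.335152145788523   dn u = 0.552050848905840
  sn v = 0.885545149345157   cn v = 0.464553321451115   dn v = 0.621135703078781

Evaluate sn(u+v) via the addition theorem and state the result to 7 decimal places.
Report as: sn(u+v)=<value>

m = k² = 0.783216150025
D = 1 − m·sn²u·sn²v = 0.4547997069490325
sn(u+v) = (sn u·cn v·dn v + sn v·cn u·dn u)/D = 0.1080175712430192/0.4547997069490325 = 0.237505806605817

sn(u+v)=0.2375058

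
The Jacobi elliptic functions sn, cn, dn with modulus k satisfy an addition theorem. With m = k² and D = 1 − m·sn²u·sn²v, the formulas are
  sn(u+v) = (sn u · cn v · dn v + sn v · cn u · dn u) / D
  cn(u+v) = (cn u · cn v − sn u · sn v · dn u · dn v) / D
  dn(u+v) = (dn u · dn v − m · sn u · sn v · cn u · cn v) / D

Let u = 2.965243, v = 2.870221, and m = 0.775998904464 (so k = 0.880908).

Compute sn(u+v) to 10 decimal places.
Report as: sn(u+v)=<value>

sn(u+v)=-0.9213314970

sn u = 0.9264087062893447, cn u = -0.3765194668424233, dn u = 0.5779377661482407
sn v = 0.9452961827104185, cn v = -0.3262133151070186, dn v = 0.5536958709165273
m = k² = 0.775998904464
D = 1 − m·sn²u·sn²v = 0.4048832525608356
sn(u+v) = (sn u·cn v·dn v + sn v·cn u·dn u)/D = -0.3730316931861474/0.4048832525608356 = -0.9213314969852886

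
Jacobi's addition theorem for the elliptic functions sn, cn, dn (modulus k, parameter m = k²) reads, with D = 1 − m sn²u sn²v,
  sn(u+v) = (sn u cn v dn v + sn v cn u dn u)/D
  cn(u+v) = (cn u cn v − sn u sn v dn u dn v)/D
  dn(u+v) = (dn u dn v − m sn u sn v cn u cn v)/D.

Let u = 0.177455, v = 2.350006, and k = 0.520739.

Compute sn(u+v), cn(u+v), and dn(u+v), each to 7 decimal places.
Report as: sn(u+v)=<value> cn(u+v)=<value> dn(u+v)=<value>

sn u = 0.1762781845699605, cn u = 0.9843403891158378, dn u = 0.9957779328958807
sn v = 0.8433766929797135, cn v = -0.5373227649547356, dn v = 0.8983995139932721
m = k² = 0.271169106121
D = 1 − m·sn²u·sn²v = 0.9940064996110934
sn(u+v) = (sn u·cn v·dn v + sn v·cn u·dn u)/D = 0.7415698516830377/0.9940064996110934 = 0.7460412502062895
cn(u+v) = (cn u·cn v − sn u·sn v·dn u·dn v)/D = -0.6619086616323253/0.9940064996110934 = -0.6658997319346484
dn(u+v) = (dn u·dn v − m·sn u·sn v·cn u·cn v)/D = 0.9159290482716965/0.9940064996110934 = 0.921451769812426

sn(u+v)=0.7460413 cn(u+v)=-0.6658997 dn(u+v)=0.9214518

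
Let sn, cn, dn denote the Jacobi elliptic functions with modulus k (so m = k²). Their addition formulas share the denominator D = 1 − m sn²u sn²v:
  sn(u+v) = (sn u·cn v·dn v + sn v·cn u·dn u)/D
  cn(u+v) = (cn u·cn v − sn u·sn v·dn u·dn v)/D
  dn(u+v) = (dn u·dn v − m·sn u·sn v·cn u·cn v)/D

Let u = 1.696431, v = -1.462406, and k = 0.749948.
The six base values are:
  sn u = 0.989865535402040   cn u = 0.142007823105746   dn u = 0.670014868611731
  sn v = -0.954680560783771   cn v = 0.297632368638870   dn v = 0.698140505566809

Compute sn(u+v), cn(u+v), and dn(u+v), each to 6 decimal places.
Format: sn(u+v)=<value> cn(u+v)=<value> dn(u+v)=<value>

sn(u+v)=0.230740 cn(u+v)=0.973015 dn(u+v)=0.984914

m = k² = 0.562422002704
D = 1 − m·sn²u·sn²v = 0.4977373674818956
sn(u+v) = (sn u·cn v·dn v + sn v·cn u·dn u)/D = 0.1148480516366638/0.4977373674818956 = 0.230740264123009
cn(u+v) = (cn u·cn v − sn u·sn v·dn u·dn v)/D = 0.484306113964164/0.4977373674818956 = 0.9730153804089862
dn(u+v) = (dn u·dn v − m·sn u·sn v·cn u·cn v)/D = 0.490228618718169/0.4977373674818956 = 0.9849142353894099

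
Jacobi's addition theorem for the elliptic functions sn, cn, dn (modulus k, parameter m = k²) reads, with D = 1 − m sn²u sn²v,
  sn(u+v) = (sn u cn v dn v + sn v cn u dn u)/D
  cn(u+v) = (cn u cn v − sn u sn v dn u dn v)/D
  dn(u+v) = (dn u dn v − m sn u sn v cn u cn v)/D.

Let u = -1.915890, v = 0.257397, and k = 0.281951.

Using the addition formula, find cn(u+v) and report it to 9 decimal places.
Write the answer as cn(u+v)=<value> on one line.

cn(u+v)=-0.052746660

sn u = -0.9553057741751371, cn u = -0.2956194814751592, dn u = 0.9630425176714117
sn v = 0.2543485917636461, cn v = 0.9671126066119964, dn v = 0.9974252479166863
m = k² = 0.079496366401
D = 1 − m·sn²u·sn²v = 0.9953065655265953
cn(u+v) = (cn u·cn v − sn u·sn v·dn u·dn v)/D = -0.05249909690869903/0.9953065655265953 = -0.05274665990063361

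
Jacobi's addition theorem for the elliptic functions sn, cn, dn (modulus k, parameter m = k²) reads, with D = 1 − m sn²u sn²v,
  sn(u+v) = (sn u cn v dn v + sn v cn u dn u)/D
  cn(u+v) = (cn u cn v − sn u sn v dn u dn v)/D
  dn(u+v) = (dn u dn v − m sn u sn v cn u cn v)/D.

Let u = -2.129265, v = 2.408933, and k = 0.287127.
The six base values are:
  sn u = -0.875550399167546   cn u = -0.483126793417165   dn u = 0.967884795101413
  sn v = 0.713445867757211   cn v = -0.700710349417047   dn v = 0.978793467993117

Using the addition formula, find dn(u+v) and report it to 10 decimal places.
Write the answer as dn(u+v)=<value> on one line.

m = k² = 0.082441914129
D = 1 − m·sn²u·sn²v = 0.9678313806953443
dn(u+v) = (dn u·dn v − m·sn u·sn v·cn u·cn v)/D = 0.9647930285010963/0.9678313806953443 = 0.9968606595582125

dn(u+v)=0.9968606596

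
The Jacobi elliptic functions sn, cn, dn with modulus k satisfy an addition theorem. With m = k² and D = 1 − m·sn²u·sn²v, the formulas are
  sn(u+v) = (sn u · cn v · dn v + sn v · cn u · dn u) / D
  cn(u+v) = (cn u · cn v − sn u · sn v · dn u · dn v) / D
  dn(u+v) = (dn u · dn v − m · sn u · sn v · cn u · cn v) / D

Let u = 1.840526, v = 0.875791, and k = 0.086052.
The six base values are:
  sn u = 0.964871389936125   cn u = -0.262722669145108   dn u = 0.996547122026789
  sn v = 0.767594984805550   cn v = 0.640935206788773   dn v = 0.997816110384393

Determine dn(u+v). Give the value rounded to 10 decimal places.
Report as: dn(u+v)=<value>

dn(u+v)=0.9993535044

m = k² = 0.007404946704
D = 1 − m·sn²u·sn²v = 0.9959381390484776
dn(u+v) = (dn u·dn v − m·sn u·sn v·cn u·cn v)/D = 0.9952942694384626/0.9959381390484776 = 0.9993535044148122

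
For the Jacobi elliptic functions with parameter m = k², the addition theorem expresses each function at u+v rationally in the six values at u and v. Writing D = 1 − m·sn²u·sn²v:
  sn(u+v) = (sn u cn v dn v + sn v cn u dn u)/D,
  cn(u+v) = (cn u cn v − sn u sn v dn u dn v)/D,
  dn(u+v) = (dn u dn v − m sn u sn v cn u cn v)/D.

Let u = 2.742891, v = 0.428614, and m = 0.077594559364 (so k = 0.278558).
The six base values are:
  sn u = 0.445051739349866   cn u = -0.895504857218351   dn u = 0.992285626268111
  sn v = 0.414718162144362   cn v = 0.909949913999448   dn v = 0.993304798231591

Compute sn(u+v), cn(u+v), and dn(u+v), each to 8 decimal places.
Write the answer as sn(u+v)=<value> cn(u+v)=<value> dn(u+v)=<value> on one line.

sn(u+v)=0.03383570 cn(u+v)=-0.99942741 dn(u+v)=0.99995558

m = k² = 0.077594559364
D = 1 − m·sn²u·sn²v = 0.9973566273809775
sn(u+v) = (sn u·cn v·dn v + sn v·cn u·dn u)/D = 0.03374625596375597/0.9973566273809775 = 0.03383569631694574
cn(u+v) = (cn u·cn v − sn u·sn v·dn u·dn v)/D = -0.9967855498497089/0.9973566273809775 = -0.9994274088970881
dn(u+v) = (dn u·dn v − m·sn u·sn v·cn u·cn v)/D = 0.9973123265741688/0.9973566273809775 = 0.9999555817792829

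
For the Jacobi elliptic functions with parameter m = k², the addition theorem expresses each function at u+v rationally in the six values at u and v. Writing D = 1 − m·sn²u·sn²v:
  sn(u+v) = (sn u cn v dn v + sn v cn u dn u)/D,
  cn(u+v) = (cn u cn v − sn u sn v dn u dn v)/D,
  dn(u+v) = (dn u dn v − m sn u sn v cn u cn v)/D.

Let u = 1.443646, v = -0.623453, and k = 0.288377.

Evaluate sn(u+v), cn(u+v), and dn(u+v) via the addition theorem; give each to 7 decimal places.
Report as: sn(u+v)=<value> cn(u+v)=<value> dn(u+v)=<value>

sn(u+v)=0.7267097 cn(u+v)=0.6869447 dn(u+v)=0.9777944

sn u = 0.9880690243395715, cn u = 0.1540116980642939, dn u = 0.9585464301557867
sn v = -0.5813194322764211, cn v = 0.8136754375411731, dn v = 0.9858484234771883
m = k² = 0.083161294129
D = 1 − m·sn²u·sn²v = 0.9725637033737658
sn(u+v) = (sn u·cn v·dn v + sn v·cn u·dn u)/D = 0.7067714330935741/0.9725637033737658 = 0.7267096547422302
cn(u+v) = (cn u·cn v − sn u·sn v·dn u·dn v)/D = 0.668097521685981/0.9725637033737658 = 0.6869447413762104
dn(u+v) = (dn u·dn v − m·sn u·sn v·cn u·cn v)/D = 0.9509673707677512/0.9725637033737658 = 0.9777944287545399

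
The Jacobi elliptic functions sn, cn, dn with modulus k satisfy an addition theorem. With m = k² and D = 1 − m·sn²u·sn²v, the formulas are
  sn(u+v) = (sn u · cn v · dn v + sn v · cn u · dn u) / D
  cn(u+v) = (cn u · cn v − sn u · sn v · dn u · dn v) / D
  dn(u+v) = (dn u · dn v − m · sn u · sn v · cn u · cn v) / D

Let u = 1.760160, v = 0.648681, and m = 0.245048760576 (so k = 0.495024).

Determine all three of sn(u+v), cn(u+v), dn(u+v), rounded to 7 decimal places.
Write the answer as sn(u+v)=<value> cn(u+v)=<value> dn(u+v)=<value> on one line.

sn u = 0.9977569237943764, cn u = -0.06694117582163439, dn u = 0.8695109732349764
sn v = 0.5959672375424299, cn v = 0.8030087495015511, dn v = 0.9554916687509911
m = k² = 0.245048760576
D = 1 − m·sn²u·sn²v = 0.9133543464271594
sn(u+v) = (sn u·cn v·dn v + sn v·cn u·dn u)/D = 0.7308582082665469/0.9133543464271594 = 0.8001913070491238
cn(u+v) = (cn u·cn v − sn u·sn v·dn u·dn v)/D = -0.5477795556122885/0.9133543464271594 = -0.5997448391799757
dn(u+v) = (dn u·dn v − m·sn u·sn v·cn u·cn v)/D = 0.8386432226814935/0.9133543464271594 = 0.9182013814923865

sn(u+v)=0.8001913 cn(u+v)=-0.5997448 dn(u+v)=0.9182014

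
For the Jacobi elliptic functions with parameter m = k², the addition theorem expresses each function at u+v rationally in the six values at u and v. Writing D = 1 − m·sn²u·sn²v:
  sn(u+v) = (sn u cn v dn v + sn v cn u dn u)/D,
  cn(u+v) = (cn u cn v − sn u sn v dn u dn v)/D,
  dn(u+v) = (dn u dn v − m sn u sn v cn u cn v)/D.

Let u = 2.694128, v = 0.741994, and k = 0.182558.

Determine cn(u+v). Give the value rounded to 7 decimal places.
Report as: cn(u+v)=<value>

sn u = 0.456072041489787, cn u = -0.8899428593855552, dn u = 0.9965278917568846
sn v = 0.6742606697651661, cn v = 0.7384934320681733, dn v = 0.9923953035330998
m = k² = 0.033327423364
D = 1 − m·sn²u·sn²v = 0.9968484493385573
cn(u+v) = (cn u·cn v − sn u·sn v·dn u·dn v)/D = -0.9613302721928944/0.9968484493385573 = -0.9643695316281723

cn(u+v)=-0.9643695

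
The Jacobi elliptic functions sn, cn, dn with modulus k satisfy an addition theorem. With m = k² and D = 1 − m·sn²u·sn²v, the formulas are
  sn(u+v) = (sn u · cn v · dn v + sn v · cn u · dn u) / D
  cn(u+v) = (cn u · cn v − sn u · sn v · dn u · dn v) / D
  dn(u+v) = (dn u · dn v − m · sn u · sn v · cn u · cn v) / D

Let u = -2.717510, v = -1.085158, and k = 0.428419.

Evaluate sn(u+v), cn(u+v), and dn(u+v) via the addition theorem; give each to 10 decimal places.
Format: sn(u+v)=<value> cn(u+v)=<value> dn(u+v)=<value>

sn(u+v)=0.4760881044 cn(u+v)=-0.8793975874 dn(u+v)=0.9789781414

sn u = -0.5477022697023745, cn u = -0.8366733076672564, dn u = 0.9720808747960441
sn v = -0.8695841711274326, cn v = 0.4937847398660838, dn v = 0.9280135742521068
m = k² = 0.183542839561
D = 1 − m·sn²u·sn²v = 0.9583658426528119
sn(u+v) = (sn u·cn v·dn v + sn v·cn u·dn u)/D = 0.4562665773873893/0.9583658426528119 = 0.4760881044387153
cn(u+v) = (cn u·cn v − sn u·sn v·dn u·dn v)/D = -0.8427846099228627/0.9583658426528119 = -0.8793975874494715
dn(u+v) = (dn u·dn v − m·sn u·sn v·cn u·cn v)/D = 0.9382192114636395/0.9583658426528119 = 0.9789781414439757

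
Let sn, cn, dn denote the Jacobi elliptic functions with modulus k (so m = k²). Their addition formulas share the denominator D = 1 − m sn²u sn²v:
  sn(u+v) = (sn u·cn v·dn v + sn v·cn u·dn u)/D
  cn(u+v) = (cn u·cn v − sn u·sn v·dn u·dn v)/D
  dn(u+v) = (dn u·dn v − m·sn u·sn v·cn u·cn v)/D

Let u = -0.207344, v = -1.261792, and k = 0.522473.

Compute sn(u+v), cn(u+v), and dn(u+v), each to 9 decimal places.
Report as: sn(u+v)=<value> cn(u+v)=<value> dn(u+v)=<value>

sn(u+v)=-0.980861143 cn(u+v)=0.194708547 dn(u+v)=0.858703062

sn u = -0.2054682523548598, cn u = 0.9786637815277725, dn u = 0.9942211177227875
sn v = -0.9303474884410822, cn v = 0.3666790841476652, dn v = 0.8739135142861097
m = k² = 0.272978035729
D = 1 − m·sn²u·sn²v = 0.9900251232681244
sn(u+v) = (sn u·cn v·dn v + sn v·cn u·dn u)/D = -0.9710771738828253/0.9900251232681244 = -0.9808611428740809
cn(u+v) = (cn u·cn v − sn u·sn v·dn u·dn v)/D = 0.1927663535625707/0.9900251232681244 = 0.1947085473207376
dn(u+v) = (dn u·dn v − m·sn u·sn v·cn u·cn v)/D = 0.850137604870267/0.9900251232681244 = 0.8587030620636359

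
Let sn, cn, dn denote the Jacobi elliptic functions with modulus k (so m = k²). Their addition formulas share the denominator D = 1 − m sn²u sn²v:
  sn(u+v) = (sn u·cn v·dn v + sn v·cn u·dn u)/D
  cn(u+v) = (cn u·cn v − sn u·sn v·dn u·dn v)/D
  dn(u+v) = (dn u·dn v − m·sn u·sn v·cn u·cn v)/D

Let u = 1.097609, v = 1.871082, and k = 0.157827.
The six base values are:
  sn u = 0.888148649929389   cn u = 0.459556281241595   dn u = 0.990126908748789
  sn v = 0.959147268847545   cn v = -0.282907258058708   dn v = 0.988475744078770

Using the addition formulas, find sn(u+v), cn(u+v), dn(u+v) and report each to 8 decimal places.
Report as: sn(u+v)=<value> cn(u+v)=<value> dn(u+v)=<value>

m = k² = 0.024909361929
D = 1 − m·sn²u·sn²v = 0.9819239092992682
sn(u+v) = (sn u·cn v·dn v + sn v·cn u·dn u)/D = 0.1880621975000501/0.9819239092992682 = 0.1915242064268068
cn(u+v) = (cn u·cn v − sn u·sn v·dn u·dn v)/D = -0.9637464259466852/0.9819239092992682 = -0.9814878900692468
dn(u+v) = (dn u·dn v − m·sn u·sn v·cn u·cn v)/D = 0.9814752083126508/0.9819239092992682 = 0.9995430389438856

sn(u+v)=0.19152421 cn(u+v)=-0.98148789 dn(u+v)=0.99954304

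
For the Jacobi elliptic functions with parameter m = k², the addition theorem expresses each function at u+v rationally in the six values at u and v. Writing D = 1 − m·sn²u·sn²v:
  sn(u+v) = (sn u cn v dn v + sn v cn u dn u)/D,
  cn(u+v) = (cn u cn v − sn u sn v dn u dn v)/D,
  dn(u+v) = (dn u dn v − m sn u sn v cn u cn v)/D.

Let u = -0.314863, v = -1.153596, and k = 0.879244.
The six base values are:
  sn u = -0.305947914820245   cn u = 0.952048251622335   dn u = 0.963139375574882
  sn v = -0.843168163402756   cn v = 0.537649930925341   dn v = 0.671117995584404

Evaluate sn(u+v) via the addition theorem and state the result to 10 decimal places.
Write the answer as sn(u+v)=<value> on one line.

sn(u+v)=-0.9314604013

m = k² = 0.773070011536
D = 1 − m·sn²u·sn²v = 0.9485551124975784
sn(u+v) = (sn u·cn v·dn v + sn v·cn u·dn u)/D = -0.8835415257255606/0.9485551124975784 = -0.9314604012824992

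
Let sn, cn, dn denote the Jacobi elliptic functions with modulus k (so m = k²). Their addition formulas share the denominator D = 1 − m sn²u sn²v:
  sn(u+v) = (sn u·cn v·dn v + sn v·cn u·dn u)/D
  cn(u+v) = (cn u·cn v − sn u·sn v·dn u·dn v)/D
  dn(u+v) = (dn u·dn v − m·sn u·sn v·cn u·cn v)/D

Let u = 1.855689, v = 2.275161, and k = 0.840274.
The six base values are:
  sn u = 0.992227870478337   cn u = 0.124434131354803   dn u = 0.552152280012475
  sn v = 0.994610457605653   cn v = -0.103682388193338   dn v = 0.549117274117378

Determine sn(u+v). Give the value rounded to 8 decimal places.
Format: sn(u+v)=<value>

sn(u+v)=0.03792283

m = k² = 0.706060395076
D = 1 − m·sn²u·sn²v = 0.3123447909662374
sn(u+v) = (sn u·cn v·dn v + sn v·cn u·dn u)/D = 0.0118449986771903/0.3123447909662374 = 0.037922830858001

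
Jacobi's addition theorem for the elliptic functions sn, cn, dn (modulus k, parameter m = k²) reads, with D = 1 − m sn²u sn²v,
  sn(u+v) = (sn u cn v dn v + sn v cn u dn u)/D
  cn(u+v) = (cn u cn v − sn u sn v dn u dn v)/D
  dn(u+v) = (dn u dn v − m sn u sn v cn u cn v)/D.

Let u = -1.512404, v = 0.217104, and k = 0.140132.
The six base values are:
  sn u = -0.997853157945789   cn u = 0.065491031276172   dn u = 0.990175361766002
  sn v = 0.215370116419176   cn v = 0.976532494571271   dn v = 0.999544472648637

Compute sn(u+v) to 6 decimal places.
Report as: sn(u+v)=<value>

sn(u+v)=-0.960897

m = k² = 0.019636977424
D = 1 − m·sn²u·sn²v = 0.999093059494547
sn(u+v) = (sn u·cn v·dn v + sn v·cn u·dn u)/D = -0.9600259149145598/0.999093059494547 = -0.9608973916806592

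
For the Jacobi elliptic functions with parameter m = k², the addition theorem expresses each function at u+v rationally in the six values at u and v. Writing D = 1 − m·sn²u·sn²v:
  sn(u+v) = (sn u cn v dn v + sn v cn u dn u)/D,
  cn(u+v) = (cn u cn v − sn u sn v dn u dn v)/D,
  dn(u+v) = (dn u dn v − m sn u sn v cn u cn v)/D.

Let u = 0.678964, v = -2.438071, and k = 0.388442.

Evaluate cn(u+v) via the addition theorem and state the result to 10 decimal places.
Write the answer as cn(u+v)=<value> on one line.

sn u = 0.6223984220470693, cn u = 0.7827005840251546, dn u = 0.9703346598855081
sn v = -0.7315902942363729, cn v = -0.6817445572787049, dn v = 0.9587708286754438
m = k² = 0.150887187364
D = 1 − m·sn²u·sn²v = 0.9687157895069572
cn(u+v) = (cn u·cn v − sn u·sn v·dn u·dn v)/D = -0.1099854541186498/0.9687157895069572 = -0.1135373814590434

cn(u+v)=-0.1135373815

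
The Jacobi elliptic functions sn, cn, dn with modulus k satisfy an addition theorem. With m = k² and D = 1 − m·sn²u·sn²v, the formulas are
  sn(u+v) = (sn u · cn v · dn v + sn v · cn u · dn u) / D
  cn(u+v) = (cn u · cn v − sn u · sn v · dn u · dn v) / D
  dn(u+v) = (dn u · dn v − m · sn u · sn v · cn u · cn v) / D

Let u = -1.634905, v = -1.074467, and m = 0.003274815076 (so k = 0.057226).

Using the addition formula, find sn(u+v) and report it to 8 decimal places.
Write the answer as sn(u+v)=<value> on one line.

sn u = -0.9980339040588175, cn u = -0.06267636196457991, dn u = 0.99836769251932
sn v = -0.8790806949789489, cn v = 0.4766729819439405, dn v = 0.9987338379230308
m = k² = 0.003274815076
D = 1 − m·sn²u·sn²v = 0.9974792205104044
sn(u+v) = (sn u·cn v·dn v + sn v·cn u·dn u)/D = -0.4201257948610442/0.9974792205104044 = -0.4211875157119245

sn(u+v)=-0.42118752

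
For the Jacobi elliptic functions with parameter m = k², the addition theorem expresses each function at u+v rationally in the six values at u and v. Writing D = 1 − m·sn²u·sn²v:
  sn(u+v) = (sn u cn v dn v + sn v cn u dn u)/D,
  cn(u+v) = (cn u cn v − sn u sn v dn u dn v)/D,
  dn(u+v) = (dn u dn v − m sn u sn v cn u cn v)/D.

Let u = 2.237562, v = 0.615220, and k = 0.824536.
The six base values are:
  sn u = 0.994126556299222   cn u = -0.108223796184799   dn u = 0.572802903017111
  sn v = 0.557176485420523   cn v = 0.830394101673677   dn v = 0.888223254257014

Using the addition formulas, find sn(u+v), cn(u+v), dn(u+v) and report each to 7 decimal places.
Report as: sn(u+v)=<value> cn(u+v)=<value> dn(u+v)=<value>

m = k² = 0.679859615296
D = 1 − m·sn²u·sn²v = 0.7914125600142988
sn(u+v) = (sn u·cn v·dn v + sn v·cn u·dn u)/D = 0.6987033696335699/0.7914125600142988 = 0.8828560537641027
cn(u+v) = (cn u·cn v − sn u·sn v·dn u·dn v)/D = -0.3716819089101339/0.7914125600142988 = -0.4696436823082749
dn(u+v) = (dn u·dn v − m·sn u·sn v·cn u·cn v)/D = 0.5426192246042359/0.7914125600142988 = 0.685633829964023

sn(u+v)=0.8828561 cn(u+v)=-0.4696437 dn(u+v)=0.6856338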